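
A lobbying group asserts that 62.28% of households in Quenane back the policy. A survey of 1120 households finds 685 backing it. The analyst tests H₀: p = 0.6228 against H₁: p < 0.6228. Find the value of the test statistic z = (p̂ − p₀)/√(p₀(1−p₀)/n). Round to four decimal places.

z = -0.7728

p̂ = 685/1120 ≈ 0.611607.
SE = √(p₀(1−p₀)/n) = √(0.23492/1120) = 0.014483.
z = (0.611607 − 0.6228)/0.014483 = -0.011193/0.014483 = -0.7728.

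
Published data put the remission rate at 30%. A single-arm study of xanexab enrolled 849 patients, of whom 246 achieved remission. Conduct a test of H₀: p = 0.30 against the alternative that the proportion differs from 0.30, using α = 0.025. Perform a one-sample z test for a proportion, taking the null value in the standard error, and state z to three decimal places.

z = -0.652

p̂ = 246/849 = 0.28975.
Under H₀, SE = √(0.3·0.7/849) = √(0.00024735) = 0.01573.
z = (0.28975 − 0.3)/0.01573 = -0.01025/0.01573 = -0.652.
p-value = 2·P(Z > 0.652) ≈ 0.5147. With α = 0.025, fail to reject H₀.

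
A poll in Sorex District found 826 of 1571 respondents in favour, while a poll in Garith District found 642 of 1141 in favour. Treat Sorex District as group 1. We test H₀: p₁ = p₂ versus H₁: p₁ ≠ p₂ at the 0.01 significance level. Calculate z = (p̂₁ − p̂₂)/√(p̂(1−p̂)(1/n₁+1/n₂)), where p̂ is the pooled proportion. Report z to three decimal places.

p̂₁ = 826/1571 = 0.52578, p̂₂ = 642/1141 = 0.56266.
Pooled p̂ = (826+642)/(1571+1141) = 1468/2712 = 0.54130.
SE = √(0.248294 × 0.00151296) = 0.01938.
z = (0.52578 − 0.56266)/0.01938 = -0.03688/0.01938 = -1.903.
Two-sided p-value ≈ 2·Φ(−1.903) = 0.0570; since p > α = 0.01, fail to reject H₀.

z = -1.903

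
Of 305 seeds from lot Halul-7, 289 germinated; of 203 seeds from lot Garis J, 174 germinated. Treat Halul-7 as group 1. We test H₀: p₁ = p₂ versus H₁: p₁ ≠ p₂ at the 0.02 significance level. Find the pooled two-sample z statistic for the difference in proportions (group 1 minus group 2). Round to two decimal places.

p̂₁ = 289/305 = 0.94754, p̂₂ = 174/203 = 0.85714.
Pooled p̂ = (289+174)/(305+203) = 463/508 = 0.91142.
SE = √(p̂(1−p̂)(1/n₁+1/n₂)) = √(0.91142·0.08858·0.0082048) = √(0.000662421) = 0.02574.
z = (0.94754 − 0.85714)/0.02574 = 0.09040/0.02574 = 3.51.
p-value = 2·P(Z > 3.512) ≈ 0.0004. With α = 0.02, reject H₀.

z = 3.51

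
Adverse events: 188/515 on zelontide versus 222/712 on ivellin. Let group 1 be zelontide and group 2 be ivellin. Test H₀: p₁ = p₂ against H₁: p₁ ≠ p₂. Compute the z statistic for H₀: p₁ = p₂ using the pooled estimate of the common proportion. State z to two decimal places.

p̂₁ = 188/515 = 0.3650, p̂₂ = 222/712 = 0.3118.
Pooled p̂ = (188+222)/(515+712) = 410/1227 = 0.3341.
SE = √(p̂(1−p̂)(1/n₁+1/n₂)) = √(0.3341·0.6659·0.00334624) = √(0.000744516) = 0.0273.
z = (0.3650 − 0.3118)/0.0273 = 0.0532/0.0273 = 1.95.
Two-sided p-value ≈ 2·Φ(−1.952) = 0.0510.

z = 1.95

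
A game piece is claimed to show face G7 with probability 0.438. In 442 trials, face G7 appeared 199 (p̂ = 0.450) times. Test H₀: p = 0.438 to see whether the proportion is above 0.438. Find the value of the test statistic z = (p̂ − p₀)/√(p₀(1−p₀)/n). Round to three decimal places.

z = 0.518

p̂ = 199/442 = 0.45023.
Under H₀, SE = √(0.438·0.562/442) = √(0.000556914) = 0.02360.
z = (0.45023 − 0.438)/0.02360 = 0.01223/0.02360 = 0.518.
p-value = P(Z > 0.518) ≈ 0.3022.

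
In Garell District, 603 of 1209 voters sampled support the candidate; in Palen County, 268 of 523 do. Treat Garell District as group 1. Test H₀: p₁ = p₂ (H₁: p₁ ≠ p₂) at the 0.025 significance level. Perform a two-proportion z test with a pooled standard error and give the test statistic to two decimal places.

z = -0.52

p̂₁ = 603/1209 = 0.4988, p̂₂ = 268/523 = 0.5124.
Pooled p̂ = (603+268)/(1209+523) = 871/1732 = 0.5029.
SE = √(0.249992 × 0.00273918) = 0.0262.
z = (0.4988 − 0.5124)/0.0262 = -0.0136/0.0262 = -0.52.
p-value = 2·P(Z > 0.522) ≈ 0.6014. With α = 0.025, fail to reject H₀.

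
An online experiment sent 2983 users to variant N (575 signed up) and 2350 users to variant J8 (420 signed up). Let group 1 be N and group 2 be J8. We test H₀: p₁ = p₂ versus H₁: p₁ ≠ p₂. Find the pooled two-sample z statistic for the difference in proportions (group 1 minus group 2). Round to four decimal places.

z = 1.3062

p̂₁ = 575/2983 = 0.1927590, p̂₂ = 420/2350 = 0.1787234.
Pooled p̂ = (575+420)/(2983+2350) = 995/5333 = 0.1865742.
SE = √(0.151764 × 0.000760765) = 0.0107451.
z = (0.1927590 − 0.1787234)/0.0107451 = 0.0140356/0.0107451 = 1.3062.
p-value = 2·P(Z > 1.306) ≈ 0.1915.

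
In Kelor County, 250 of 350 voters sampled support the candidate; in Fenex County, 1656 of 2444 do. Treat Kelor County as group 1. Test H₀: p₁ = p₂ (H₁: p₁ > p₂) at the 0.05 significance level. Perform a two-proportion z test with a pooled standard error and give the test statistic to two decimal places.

p̂₁ = 250/350 ≈ 0.7143, p̂₂ = 1656/2444 ≈ 0.6776.
Pooled p̂ = (250+1656)/(350+2444) = 1906/2794 = 0.6822.
SE = √(0.216812 × 0.00326631) = 0.0266.
z = (0.7143 − 0.6776)/0.0266 = 0.0367/0.0266 = 1.38.
p-value = P(Z > 1.379) ≈ 0.0839. With α = 0.05, fail to reject H₀.

z = 1.38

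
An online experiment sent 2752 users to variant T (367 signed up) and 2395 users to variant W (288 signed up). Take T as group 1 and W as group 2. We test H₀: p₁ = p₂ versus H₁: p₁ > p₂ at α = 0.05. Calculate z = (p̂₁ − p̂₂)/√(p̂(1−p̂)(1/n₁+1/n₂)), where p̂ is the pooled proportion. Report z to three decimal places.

p̂₁ = 367/2752 ≈ 0.133358, p̂₂ = 288/2395 ≈ 0.120251.
Pooled p̂ = (367+288)/(2752+2395) = 655/5147 = 0.127259.
SE = √(p̂(1−p̂)(1/n₁+1/n₂)) = √(0.127259·0.872741·0.000780909) = √(8.67307e-05) = 0.009313.
z = (0.133358 − 0.120251)/0.009313 = 0.013107/0.009313 = 1.407.
p-value = P(Z > 1.407) ≈ 0.0797; since p > α = 0.05, fail to reject H₀.

z = 1.407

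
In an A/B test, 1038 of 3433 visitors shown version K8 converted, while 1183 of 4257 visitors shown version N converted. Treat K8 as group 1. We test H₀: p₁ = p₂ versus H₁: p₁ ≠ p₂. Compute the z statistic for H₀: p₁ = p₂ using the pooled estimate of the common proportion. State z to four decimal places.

z = 2.3532

p̂₁ = 1038/3433 = 0.302359, p̂₂ = 1183/4257 = 0.277895.
Pooled p̂ = (1038+1183)/(3433+4257) = 2221/7690 = 0.288817.
SE = √(p̂(1−p̂)(1/n₁+1/n₂)) = √(0.288817·0.711183·0.000526198) = √(0.000108082) = 0.010396.
z = (0.302359 − 0.277895)/0.010396 = 0.024464/0.010396 = 2.3532.
p-value = 2·P(Z > 2.353) ≈ 0.0186.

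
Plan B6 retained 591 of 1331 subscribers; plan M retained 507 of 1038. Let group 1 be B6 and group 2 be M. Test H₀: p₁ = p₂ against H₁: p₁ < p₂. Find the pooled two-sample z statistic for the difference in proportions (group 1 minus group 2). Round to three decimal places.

z = -2.151

p̂₁ = 591/1331 = 0.44403, p̂₂ = 507/1038 = 0.48844.
Pooled p̂ = (591+507)/(1331+1038) = 1098/2369 = 0.46349.
SE = √(0.248667 × 0.00171471) = 0.02065.
z = (0.44403 − 0.48844)/0.02065 = -0.04441/0.02065 = -2.151.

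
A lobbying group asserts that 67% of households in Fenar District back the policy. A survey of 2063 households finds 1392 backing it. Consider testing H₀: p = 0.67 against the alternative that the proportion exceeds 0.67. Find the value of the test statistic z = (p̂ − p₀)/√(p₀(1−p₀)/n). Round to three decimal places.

z = 0.458

p̂ = 1392/2063 = 0.674746.
Standard error under H₀: √(0.67×0.33/2063) = 0.010352.
z = (0.674746 − 0.67)/0.010352 = 0.004746/0.010352 = 0.458.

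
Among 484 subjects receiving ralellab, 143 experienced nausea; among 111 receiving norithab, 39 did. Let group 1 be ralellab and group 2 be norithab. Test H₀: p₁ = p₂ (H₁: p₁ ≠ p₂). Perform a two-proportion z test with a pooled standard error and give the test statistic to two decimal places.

p̂₁ = 143/484 = 0.2955, p̂₂ = 39/111 = 0.3514.
Pooled p̂ = (143+39)/(484+111) = 182/595 = 0.3059.
SE = √(p̂(1−p̂)(1/n₁+1/n₂)) = √(0.3059·0.6941·0.0110751) = √(0.00235145) = 0.0485.
z = (0.2955 − 0.3514)/0.0485 = -0.0559/0.0485 = -1.15.
Two-sided p-value ≈ 2·Φ(−1.153) = 0.2490.

z = -1.15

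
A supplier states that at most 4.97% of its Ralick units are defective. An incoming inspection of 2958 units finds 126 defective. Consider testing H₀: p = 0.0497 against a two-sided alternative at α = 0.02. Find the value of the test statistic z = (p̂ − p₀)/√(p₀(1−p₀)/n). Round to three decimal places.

p̂ = 126/2958 = 0.042596.
SE = √(p₀(1−p₀)/n) = √(0.04723/2958) = 0.003996.
z = (0.042596 − 0.0497)/0.003996 = -0.007104/0.003996 = -1.778.
Two-sided p-value ≈ 2·Φ(−1.778) = 0.0754; since p > α = 0.02, fail to reject H₀.

z = -1.778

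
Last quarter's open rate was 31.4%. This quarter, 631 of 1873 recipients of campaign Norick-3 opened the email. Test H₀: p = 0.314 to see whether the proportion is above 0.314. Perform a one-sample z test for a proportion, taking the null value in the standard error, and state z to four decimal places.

z = 2.1347

p̂ = 631/1873 = 0.336893.
Standard error under H₀: √(0.314×0.686/1873) = 0.010724.
z = (0.336893 − 0.314)/0.010724 = 0.022893/0.010724 = 2.1347.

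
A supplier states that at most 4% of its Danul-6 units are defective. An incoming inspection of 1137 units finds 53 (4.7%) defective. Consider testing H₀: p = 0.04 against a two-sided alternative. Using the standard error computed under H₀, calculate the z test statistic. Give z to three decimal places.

p̂ = 53/1137 = 0.04661.
SE = √(p₀(1−p₀)/n) = √(0.0384/1137) = 0.00581.
z = (0.04661 − 0.04)/0.00581 = 0.00661/0.00581 = 1.138.

z = 1.138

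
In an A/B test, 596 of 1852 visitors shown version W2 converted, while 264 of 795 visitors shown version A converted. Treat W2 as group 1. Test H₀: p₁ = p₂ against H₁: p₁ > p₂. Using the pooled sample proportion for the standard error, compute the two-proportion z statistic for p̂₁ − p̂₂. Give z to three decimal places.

z = -0.517

p̂₁ = 596/1852 ≈ 0.32181, p̂₂ = 264/795 ≈ 0.33208.
Pooled p̂ = (596+264)/(1852+795) = 860/2647 = 0.32490.
SE = √(0.219339 × 0.00179782) = 0.01986.
z = (0.32181 − 0.33208)/0.01986 = -0.01027/0.01986 = -0.517.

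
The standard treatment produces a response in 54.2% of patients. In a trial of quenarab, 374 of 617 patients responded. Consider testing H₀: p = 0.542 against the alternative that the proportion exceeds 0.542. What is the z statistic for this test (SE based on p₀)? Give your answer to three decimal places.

p̂ = 374/617 = 0.606159.
Standard error under H₀: √(0.542×0.458/617) = 0.020058.
z = (0.606159 − 0.542)/0.020058 = 0.064159/0.020058 = 3.199.
p-value = P(Z > 3.199) ≈ 0.0007.

z = 3.199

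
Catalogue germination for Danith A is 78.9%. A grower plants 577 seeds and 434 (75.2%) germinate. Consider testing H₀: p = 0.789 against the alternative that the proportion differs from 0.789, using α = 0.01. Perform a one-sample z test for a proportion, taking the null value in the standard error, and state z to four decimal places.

p̂ = 434/577 ≈ 0.752166.
SE = √(p₀(1−p₀)/n) = √(0.16648/577) = 0.016986.
z = (0.752166 − 0.789)/0.016986 = -0.036834/0.016986 = -2.1685.
p-value = 2·P(Z > 2.168) ≈ 0.0301, so at α = 0.01 we fail to reject H₀.

z = -2.1685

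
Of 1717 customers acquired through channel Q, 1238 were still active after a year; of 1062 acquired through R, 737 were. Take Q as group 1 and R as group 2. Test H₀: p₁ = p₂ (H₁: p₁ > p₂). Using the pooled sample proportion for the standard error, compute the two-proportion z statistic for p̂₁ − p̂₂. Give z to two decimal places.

z = 1.53

p̂₁ = 1238/1717 = 0.7210, p̂₂ = 737/1062 = 0.6940.
Pooled p̂ = (1238+737)/(1717+1062) = 1975/2779 = 0.7107.
SE = √(0.205611 × 0.00152403) = 0.0177.
z = (0.7210 − 0.6940)/0.0177 = 0.0270/0.0177 = 1.53.
p-value = P(Z > 1.528) ≈ 0.0632.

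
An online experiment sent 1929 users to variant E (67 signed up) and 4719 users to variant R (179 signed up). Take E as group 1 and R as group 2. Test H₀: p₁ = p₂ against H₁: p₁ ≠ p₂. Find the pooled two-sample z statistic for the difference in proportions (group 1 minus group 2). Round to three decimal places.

z = -0.627

p̂₁ = 67/1929 ≈ 0.03473, p̂₂ = 179/4719 ≈ 0.03793.
Pooled p̂ = (67+179)/(1929+4719) = 246/6648 = 0.03700.
SE = √(0.0356343 × 0.000730313) = 0.00510.
z = (0.03473 − 0.03793)/0.00510 = -0.00320/0.00510 = -0.627.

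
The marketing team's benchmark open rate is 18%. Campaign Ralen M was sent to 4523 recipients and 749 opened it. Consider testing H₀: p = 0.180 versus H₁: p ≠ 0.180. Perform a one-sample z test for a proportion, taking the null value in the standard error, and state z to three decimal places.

z = -2.521

p̂ = 749/4523 = 0.165598.
Under H₀, SE = √(0.18·0.82/4523) = √(3.26332e-05) = 0.005713.
z = (0.165598 − 0.18)/0.005713 = -0.014402/0.005713 = -2.521.
Two-sided p-value ≈ 2·Φ(−2.521) = 0.0117.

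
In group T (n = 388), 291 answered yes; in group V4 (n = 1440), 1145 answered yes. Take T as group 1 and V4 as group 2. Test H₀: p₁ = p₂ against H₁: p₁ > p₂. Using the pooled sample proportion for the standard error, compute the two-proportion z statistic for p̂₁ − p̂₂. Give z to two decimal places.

z = -1.92

p̂₁ = 291/388 ≈ 0.7500, p̂₂ = 1145/1440 ≈ 0.7951.
Pooled p̂ = (291+1145)/(388+1440) = 1436/1828 = 0.7856.
SE = √(0.168457 × 0.00327176) = 0.0235.
z = (0.7500 − 0.7951)/0.0235 = -0.0451/0.0235 = -1.92.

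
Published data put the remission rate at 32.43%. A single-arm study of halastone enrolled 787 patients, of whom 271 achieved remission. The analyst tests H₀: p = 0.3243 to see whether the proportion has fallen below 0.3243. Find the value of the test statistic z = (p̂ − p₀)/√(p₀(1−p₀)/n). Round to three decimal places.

p̂ = 271/787 = 0.34435.
SE = √(p₀(1−p₀)/n) = √(0.21913/787) = 0.01669.
z = (0.34435 − 0.3243)/0.01669 = 0.02005/0.01669 = 1.201.

z = 1.201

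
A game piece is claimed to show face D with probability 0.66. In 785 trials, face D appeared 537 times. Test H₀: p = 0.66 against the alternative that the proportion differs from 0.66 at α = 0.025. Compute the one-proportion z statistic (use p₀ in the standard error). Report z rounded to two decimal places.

p̂ = 537/785 = 0.68408.
SE = √(p₀(1−p₀)/n) = √(0.2244/785) = 0.01691.
z = (0.68408 − 0.66)/0.01691 = 0.02408/0.01691 = 1.42.
Two-sided p-value ≈ 2·Φ(−1.424) = 0.1544. With α = 0.025, fail to reject H₀.

z = 1.42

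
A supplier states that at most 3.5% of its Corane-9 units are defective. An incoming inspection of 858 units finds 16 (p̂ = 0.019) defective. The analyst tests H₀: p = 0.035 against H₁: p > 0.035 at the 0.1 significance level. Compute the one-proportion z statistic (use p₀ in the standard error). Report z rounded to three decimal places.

p̂ = 16/858 = 0.018648.
Standard error under H₀: √(0.035×0.965/858) = 0.006274.
z = (0.018648 − 0.035)/0.006274 = -0.016352/0.006274 = -2.606.
p-value = P(Z > -2.606) ≈ 0.9954; since p > α = 0.1, fail to reject H₀.

z = -2.606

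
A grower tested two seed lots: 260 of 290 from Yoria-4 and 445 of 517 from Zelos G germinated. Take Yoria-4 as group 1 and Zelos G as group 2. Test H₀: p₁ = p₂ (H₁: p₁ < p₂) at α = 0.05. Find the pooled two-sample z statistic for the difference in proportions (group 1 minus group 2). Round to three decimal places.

z = 1.469

p̂₁ = 260/290 ≈ 0.89655, p̂₂ = 445/517 ≈ 0.86074.
Pooled p̂ = (260+445)/(290+517) = 705/807 = 0.87361.
SE = √(0.110419 × 0.00538251) = 0.02438.
z = (0.89655 − 0.86074)/0.02438 = 0.03581/0.02438 = 1.469.
p-value = P(Z < 1.469) ≈ 0.9291; since p > α = 0.05, fail to reject H₀.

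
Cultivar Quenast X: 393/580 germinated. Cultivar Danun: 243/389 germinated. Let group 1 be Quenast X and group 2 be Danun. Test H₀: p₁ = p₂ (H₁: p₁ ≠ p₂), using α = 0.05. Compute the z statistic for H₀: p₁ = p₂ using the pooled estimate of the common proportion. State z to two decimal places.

p̂₁ = 393/580 = 0.6776, p̂₂ = 243/389 = 0.6247.
Pooled p̂ = (393+243)/(580+389) = 636/969 = 0.6563.
SE = √(p̂(1−p̂)(1/n₁+1/n₂)) = √(0.6563·0.3437·0.00429483) = √(0.000968724) = 0.0311.
z = (0.6776 − 0.6247)/0.0311 = 0.0529/0.0311 = 1.70.
p-value = 2·P(Z > 1.700) ≈ 0.0892, so at α = 0.05 we fail to reject H₀.

z = 1.70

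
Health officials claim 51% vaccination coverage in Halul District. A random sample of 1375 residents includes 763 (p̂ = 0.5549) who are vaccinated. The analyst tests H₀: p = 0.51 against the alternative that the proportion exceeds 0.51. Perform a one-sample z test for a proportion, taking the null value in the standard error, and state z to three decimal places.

p̂ = 763/1375 ≈ 0.554909.
Standard error under H₀: √(0.51×0.49/1375) = 0.013481.
z = (0.554909 − 0.51)/0.013481 = 0.044909/0.013481 = 3.331.
p-value = P(Z > 3.331) ≈ 0.0004.

z = 3.331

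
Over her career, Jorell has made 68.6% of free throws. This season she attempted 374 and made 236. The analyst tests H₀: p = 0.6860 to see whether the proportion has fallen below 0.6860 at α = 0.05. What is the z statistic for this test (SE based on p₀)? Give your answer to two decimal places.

p̂ = 236/374 ≈ 0.6310.
Under H₀, SE = √(0.686·0.314/374) = √(0.000575947) = 0.0240.
z = (0.6310 − 0.686)/0.0240 = -0.0550/0.0240 = -2.29.
p-value = P(Z < -2.291) ≈ 0.0110, so at α = 0.05 we reject H₀.

z = -2.29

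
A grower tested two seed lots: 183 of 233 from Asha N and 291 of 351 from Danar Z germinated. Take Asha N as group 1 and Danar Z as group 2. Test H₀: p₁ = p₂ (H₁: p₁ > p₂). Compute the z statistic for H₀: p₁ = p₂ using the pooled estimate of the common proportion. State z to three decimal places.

p̂₁ = 183/233 ≈ 0.78541, p̂₂ = 291/351 ≈ 0.82906.
Pooled p̂ = (183+291)/(233+351) = 474/584 = 0.81164.
SE = √(0.152878 × 0.00714085) = 0.03304.
z = (0.78541 − 0.82906)/0.03304 = -0.04365/0.03304 = -1.321.

z = -1.321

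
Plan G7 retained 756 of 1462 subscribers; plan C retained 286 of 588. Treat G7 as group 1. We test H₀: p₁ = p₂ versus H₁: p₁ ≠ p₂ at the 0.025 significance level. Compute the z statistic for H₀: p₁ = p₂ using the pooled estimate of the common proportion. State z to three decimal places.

z = 1.258

p̂₁ = 756/1462 = 0.51710, p̂₂ = 286/588 = 0.48639.
Pooled p̂ = (756+286)/(1462+588) = 1042/2050 = 0.50829.
SE = √(0.249931 × 0.00238467) = 0.02441.
z = (0.51710 − 0.48639)/0.02441 = 0.03071/0.02441 = 1.258.
p-value = 2·P(Z > 1.258) ≈ 0.2085. With α = 0.025, fail to reject H₀.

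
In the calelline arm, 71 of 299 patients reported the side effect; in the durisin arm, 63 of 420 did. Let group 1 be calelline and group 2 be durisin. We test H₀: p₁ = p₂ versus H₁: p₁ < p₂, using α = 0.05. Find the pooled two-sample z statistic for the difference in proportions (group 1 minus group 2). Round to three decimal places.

z = 2.968

p̂₁ = 71/299 ≈ 0.237458, p̂₂ = 63/420 ≈ 0.150000.
Pooled p̂ = (71+63)/(299+420) = 134/719 = 0.186370.
SE = √(0.151636 × 0.00572543) = 0.029465.
z = (0.237458 − 0.150000)/0.029465 = 0.087458/0.029465 = 2.968.
p-value = P(Z < 2.968) ≈ 0.9985; since p > α = 0.05, fail to reject H₀.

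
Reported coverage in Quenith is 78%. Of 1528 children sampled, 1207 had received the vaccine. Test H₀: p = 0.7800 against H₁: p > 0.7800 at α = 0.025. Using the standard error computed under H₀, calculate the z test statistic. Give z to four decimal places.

z = 0.9362

p̂ = 1207/1528 ≈ 0.789921.
Under H₀, SE = √(0.78·0.22/1528) = √(0.000112304) = 0.010597.
z = (0.789921 − 0.78)/0.010597 = 0.009921/0.010597 = 0.9362.
p-value = P(Z > 0.936) ≈ 0.1746. With α = 0.025, fail to reject H₀.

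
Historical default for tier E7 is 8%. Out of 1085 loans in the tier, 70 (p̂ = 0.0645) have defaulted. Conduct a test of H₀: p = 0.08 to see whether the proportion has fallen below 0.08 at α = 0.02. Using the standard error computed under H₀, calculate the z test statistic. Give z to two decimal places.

z = -1.88

p̂ = 70/1085 = 0.06452.
Standard error under H₀: √(0.08×0.92/1085) = 0.00824.
z = (0.06452 − 0.08)/0.00824 = -0.01548/0.00824 = -1.88.
p-value = P(Z < -1.880) ≈ 0.0301, so at α = 0.02 we fail to reject H₀.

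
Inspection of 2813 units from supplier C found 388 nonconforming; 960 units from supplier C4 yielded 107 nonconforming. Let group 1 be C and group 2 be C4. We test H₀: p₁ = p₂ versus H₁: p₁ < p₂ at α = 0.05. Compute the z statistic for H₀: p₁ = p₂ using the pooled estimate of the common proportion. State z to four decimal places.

z = 2.0978

p̂₁ = 388/2813 ≈ 0.1379310, p̂₂ = 107/960 ≈ 0.1114583.
Pooled p̂ = (388+107)/(2813+960) = 495/3773 = 0.1311953.
SE = √(p̂(1−p̂)(1/n₁+1/n₂)) = √(0.1311953·0.8688047·0.00139716) = √(0.000159253) = 0.0126195.
z = (0.1379310 − 0.1114583)/0.0126195 = 0.0264727/0.0126195 = 2.0978.
p-value = P(Z < 2.098) ≈ 0.9820; since p > α = 0.05, fail to reject H₀.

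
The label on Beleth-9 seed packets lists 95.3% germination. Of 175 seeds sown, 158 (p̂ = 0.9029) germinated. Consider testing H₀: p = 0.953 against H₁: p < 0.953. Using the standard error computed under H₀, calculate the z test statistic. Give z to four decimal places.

z = -3.1342

p̂ = 158/175 = 0.9028571.
Under H₀, SE = √(0.953·0.047/175) = √(0.000255949) = 0.0159984.
z = (0.9028571 − 0.953)/0.0159984 = -0.0501429/0.0159984 = -3.1342.
p-value = P(Z < -3.134) ≈ 0.0009.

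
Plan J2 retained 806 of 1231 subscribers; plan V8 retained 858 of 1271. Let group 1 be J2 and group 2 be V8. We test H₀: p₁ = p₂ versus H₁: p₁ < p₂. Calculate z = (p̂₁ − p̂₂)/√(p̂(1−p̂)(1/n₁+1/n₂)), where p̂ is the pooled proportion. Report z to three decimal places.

z = -1.076

p̂₁ = 806/1231 ≈ 0.65475, p̂₂ = 858/1271 ≈ 0.67506.
Pooled p̂ = (806+858)/(1231+1271) = 1664/2502 = 0.66507.
SE = √(0.222753 × 0.00159913) = 0.01887.
z = (0.65475 − 0.67506)/0.01887 = -0.02031/0.01887 = -1.076.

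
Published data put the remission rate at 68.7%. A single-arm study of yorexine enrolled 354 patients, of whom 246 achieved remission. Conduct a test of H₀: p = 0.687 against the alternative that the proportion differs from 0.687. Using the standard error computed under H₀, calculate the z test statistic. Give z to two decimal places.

z = 0.32

p̂ = 246/354 ≈ 0.6949.
Standard error under H₀: √(0.687×0.313/354) = 0.0246.
z = (0.6949 − 0.687)/0.0246 = 0.0079/0.0246 = 0.32.
p-value = 2·P(Z > 0.321) ≈ 0.7481.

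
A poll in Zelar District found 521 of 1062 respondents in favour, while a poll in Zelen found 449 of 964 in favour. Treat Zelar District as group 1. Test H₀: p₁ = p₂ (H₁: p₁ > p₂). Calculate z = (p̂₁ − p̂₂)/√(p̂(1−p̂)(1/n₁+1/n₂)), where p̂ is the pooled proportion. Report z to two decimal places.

z = 1.12

p̂₁ = 521/1062 = 0.4906, p̂₂ = 449/964 = 0.4658.
Pooled p̂ = (521+449)/(1062+964) = 970/2026 = 0.4788.
SE = √(0.24955 × 0.00197896) = 0.0222.
z = (0.4906 − 0.4658)/0.0222 = 0.0248/0.0222 = 1.12.
p-value = P(Z > 1.117) ≈ 0.1321.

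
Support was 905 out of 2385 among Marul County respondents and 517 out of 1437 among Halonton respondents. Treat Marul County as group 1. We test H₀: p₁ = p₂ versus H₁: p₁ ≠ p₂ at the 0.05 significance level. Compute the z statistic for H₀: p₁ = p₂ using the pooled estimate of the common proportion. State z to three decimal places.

z = 1.219

p̂₁ = 905/2385 = 0.37945, p̂₂ = 517/1437 = 0.35978.
Pooled p̂ = (905+517)/(2385+1437) = 1422/3822 = 0.37206.
SE = √(p̂(1−p̂)(1/n₁+1/n₂)) = √(0.37206·0.62794·0.00111518) = √(0.00026054) = 0.01614.
z = (0.37945 − 0.35978)/0.01614 = 0.01967/0.01614 = 1.219.
Two-sided p-value ≈ 2·Φ(−1.219) = 0.2228. With α = 0.05, fail to reject H₀.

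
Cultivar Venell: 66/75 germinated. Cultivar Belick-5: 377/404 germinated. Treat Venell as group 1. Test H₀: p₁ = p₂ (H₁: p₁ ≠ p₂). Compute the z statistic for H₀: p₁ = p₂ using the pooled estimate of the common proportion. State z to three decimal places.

z = -1.604

p̂₁ = 66/75 ≈ 0.88000, p̂₂ = 377/404 ≈ 0.93317.
Pooled p̂ = (66+377)/(75+404) = 443/479 = 0.92484.
SE = √(0.0695081 × 0.0158086) = 0.03315.
z = (0.88000 − 0.93317)/0.03315 = -0.05317/0.03315 = -1.604.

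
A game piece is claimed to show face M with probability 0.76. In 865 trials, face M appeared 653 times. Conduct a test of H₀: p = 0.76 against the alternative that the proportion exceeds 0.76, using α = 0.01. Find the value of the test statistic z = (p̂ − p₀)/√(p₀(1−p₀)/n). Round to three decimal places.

z = -0.350

p̂ = 653/865 ≈ 0.754913.
Under H₀, SE = √(0.76·0.24/865) = √(0.000210867) = 0.014521.
z = (0.754913 − 0.76)/0.014521 = -0.005087/0.014521 = -0.350.
p-value = P(Z > -0.350) ≈ 0.6369. With α = 0.01, fail to reject H₀.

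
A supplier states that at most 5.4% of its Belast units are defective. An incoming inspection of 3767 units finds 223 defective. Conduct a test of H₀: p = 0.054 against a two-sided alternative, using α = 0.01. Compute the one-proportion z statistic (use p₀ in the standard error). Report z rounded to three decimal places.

p̂ = 223/3767 ≈ 0.0591983.
SE = √(p₀(1−p₀)/n) = √(0.051084/3767) = 0.0036825.
z = (0.0591983 − 0.054)/0.0036825 = 0.0051983/0.0036825 = 1.412.
p-value = 2·P(Z > 1.412) ≈ 0.1581, so at α = 0.01 we fail to reject H₀.

z = 1.412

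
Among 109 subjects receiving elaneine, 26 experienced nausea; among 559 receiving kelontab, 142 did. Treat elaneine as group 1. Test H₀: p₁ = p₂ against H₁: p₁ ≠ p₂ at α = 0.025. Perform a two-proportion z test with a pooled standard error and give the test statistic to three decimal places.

p̂₁ = 26/109 = 0.23853, p̂₂ = 142/559 = 0.25403.
Pooled p̂ = (26+142)/(109+559) = 168/668 = 0.25150.
SE = √(0.188246 × 0.0109632) = 0.04543.
z = (0.23853 − 0.25403)/0.04543 = -0.01550/0.04543 = -0.341.
p-value = 2·P(Z > 0.341) ≈ 0.7331, so at α = 0.025 we fail to reject H₀.

z = -0.341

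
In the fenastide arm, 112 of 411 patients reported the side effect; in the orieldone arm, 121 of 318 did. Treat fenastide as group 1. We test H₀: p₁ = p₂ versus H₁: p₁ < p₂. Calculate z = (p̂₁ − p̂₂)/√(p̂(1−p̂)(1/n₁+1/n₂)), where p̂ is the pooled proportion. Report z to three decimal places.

p̂₁ = 112/411 = 0.272506, p̂₂ = 121/318 = 0.380503.
Pooled p̂ = (112+121)/(411+318) = 233/729 = 0.319616.
SE = √(p̂(1−p̂)(1/n₁+1/n₂)) = √(0.319616·0.680384·0.00557774) = √(0.00121295) = 0.034827.
z = (0.272506 − 0.380503)/0.034827 = -0.107997/0.034827 = -3.101.
p-value = P(Z < -3.101) ≈ 0.0010.

z = -3.101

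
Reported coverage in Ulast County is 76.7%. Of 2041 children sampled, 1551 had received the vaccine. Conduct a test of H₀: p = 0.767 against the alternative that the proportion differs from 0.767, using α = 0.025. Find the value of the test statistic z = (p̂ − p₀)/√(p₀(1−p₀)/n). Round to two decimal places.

p̂ = 1551/2041 = 0.7599.
Standard error under H₀: √(0.767×0.233/2041) = 0.0094.
z = (0.7599 − 0.767)/0.0094 = -0.0071/0.0094 = -0.76.
p-value = 2·P(Z > 0.756) ≈ 0.4494. With α = 0.025, fail to reject H₀.

z = -0.76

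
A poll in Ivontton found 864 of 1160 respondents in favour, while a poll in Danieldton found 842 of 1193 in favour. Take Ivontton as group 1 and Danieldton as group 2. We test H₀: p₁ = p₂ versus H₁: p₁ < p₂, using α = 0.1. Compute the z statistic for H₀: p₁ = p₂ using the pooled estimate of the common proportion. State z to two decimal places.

z = 2.12

p̂₁ = 864/1160 ≈ 0.7448, p̂₂ = 842/1193 ≈ 0.7058.
Pooled p̂ = (864+842)/(1160+1193) = 1706/2353 = 0.7250.
SE = √(p̂(1−p̂)(1/n₁+1/n₂)) = √(0.7250·0.2750·0.00170029) = √(0.000338971) = 0.0184.
z = (0.7448 − 0.7058)/0.0184 = 0.0390/0.0184 = 2.12.
p-value = P(Z < 2.121) ≈ 0.9830, so at α = 0.1 we fail to reject H₀.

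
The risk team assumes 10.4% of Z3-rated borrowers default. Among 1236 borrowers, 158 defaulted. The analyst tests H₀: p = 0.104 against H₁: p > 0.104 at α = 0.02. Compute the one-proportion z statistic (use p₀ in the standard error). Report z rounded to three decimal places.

z = 2.745

p̂ = 158/1236 ≈ 0.12783.
Under H₀, SE = √(0.104·0.896/1236) = √(7.53916e-05) = 0.00868.
z = (0.12783 − 0.104)/0.00868 = 0.02383/0.00868 = 2.745.
p-value = P(Z > 2.745) ≈ 0.0030, so at α = 0.02 we reject H₀.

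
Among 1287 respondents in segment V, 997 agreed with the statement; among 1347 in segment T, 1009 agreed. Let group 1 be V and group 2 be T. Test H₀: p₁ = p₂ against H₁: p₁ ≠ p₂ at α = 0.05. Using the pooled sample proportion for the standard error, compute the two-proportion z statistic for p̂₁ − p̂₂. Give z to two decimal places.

z = 1.54

p̂₁ = 997/1287 ≈ 0.7747, p̂₂ = 1009/1347 ≈ 0.7491.
Pooled p̂ = (997+1009)/(1287+1347) = 2006/2634 = 0.7616.
SE = √(0.181576 × 0.00151939) = 0.0166.
z = (0.7747 − 0.7491)/0.0166 = 0.0256/0.0166 = 1.54.
Two-sided p-value ≈ 2·Φ(−1.541) = 0.1233. With α = 0.05, fail to reject H₀.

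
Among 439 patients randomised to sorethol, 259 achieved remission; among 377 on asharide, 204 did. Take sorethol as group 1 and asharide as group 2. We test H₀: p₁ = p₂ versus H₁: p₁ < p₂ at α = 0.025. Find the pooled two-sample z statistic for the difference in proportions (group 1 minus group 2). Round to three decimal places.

p̂₁ = 259/439 ≈ 0.58998, p̂₂ = 204/377 ≈ 0.54111.
Pooled p̂ = (259+204)/(439+377) = 463/816 = 0.56740.
SE = √(0.245457 × 0.00493042) = 0.03479.
z = (0.58998 − 0.54111)/0.03479 = 0.04887/0.03479 = 1.405.
p-value = P(Z < 1.405) ≈ 0.9199. With α = 0.025, fail to reject H₀.

z = 1.405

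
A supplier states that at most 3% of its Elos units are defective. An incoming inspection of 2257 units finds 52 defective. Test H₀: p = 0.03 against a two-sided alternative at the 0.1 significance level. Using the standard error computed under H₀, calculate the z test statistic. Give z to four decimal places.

z = -1.9385

p̂ = 52/2257 ≈ 0.023039.
Standard error under H₀: √(0.03×0.97/2257) = 0.003591.
z = (0.023039 − 0.03)/0.003591 = -0.006961/0.003591 = -1.9385.
p-value = 2·P(Z > 1.938) ≈ 0.0526. With α = 0.1, reject H₀.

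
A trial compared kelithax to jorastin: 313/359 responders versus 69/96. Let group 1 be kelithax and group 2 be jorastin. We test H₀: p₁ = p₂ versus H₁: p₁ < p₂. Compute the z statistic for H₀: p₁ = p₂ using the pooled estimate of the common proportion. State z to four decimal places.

z = 3.6309

p̂₁ = 313/359 = 0.871866, p̂₂ = 69/96 = 0.718750.
Pooled p̂ = (313+69)/(359+96) = 382/455 = 0.839560.
SE = √(p̂(1−p̂)(1/n₁+1/n₂)) = √(0.839560·0.160440·0.0132022) = √(0.00177832) = 0.042170.
z = (0.871866 − 0.718750)/0.042170 = 0.153116/0.042170 = 3.6309.
p-value = P(Z < 3.631) ≈ 0.9999.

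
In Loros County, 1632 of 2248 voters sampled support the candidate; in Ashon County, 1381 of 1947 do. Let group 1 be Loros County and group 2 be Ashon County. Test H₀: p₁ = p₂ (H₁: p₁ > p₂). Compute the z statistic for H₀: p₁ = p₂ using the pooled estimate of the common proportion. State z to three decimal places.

z = 1.198

p̂₁ = 1632/2248 = 0.725979, p̂₂ = 1381/1947 = 0.709296.
Pooled p̂ = (1632+1381)/(2248+1947) = 3013/4195 = 0.718236.
SE = √(p̂(1−p̂)(1/n₁+1/n₂)) = √(0.718236·0.281764·0.000958451) = √(0.000193965) = 0.013927.
z = (0.725979 − 0.709296)/0.013927 = 0.016683/0.013927 = 1.198.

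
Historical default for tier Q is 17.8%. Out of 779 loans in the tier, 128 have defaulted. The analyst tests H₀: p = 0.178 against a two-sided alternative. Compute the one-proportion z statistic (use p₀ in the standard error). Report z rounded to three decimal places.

p̂ = 128/779 = 0.16431.
Standard error under H₀: √(0.178×0.822/779) = 0.01370.
z = (0.16431 − 0.178)/0.01370 = -0.01369/0.01370 = -0.999.
p-value = 2·P(Z > 0.999) ≈ 0.3180.

z = -0.999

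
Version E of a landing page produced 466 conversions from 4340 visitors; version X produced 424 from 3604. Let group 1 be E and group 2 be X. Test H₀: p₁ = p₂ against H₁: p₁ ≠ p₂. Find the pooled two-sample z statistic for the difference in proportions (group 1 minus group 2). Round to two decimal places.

p̂₁ = 466/4340 = 0.10737, p̂₂ = 424/3604 = 0.11765.
Pooled p̂ = (466+424)/(4340+3604) = 890/7944 = 0.11203.
SE = √(p̂(1−p̂)(1/n₁+1/n₂)) = √(0.11203·0.88797·0.000507884) = √(5.05256e-05) = 0.00711.
z = (0.10737 − 0.11765)/0.00711 = -0.01028/0.00711 = -1.45.

z = -1.45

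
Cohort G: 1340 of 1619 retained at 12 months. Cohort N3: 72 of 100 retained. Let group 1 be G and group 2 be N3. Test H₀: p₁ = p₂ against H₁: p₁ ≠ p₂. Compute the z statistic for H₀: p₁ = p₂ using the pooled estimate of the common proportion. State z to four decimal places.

z = 2.7282

p̂₁ = 1340/1619 ≈ 0.827671, p̂₂ = 72/100 ≈ 0.720000.
Pooled p̂ = (1340+72)/(1619+100) = 1412/1719 = 0.821408.
SE = √(p̂(1−p̂)(1/n₁+1/n₂)) = √(0.821408·0.178592·0.0106177) = √(0.00155758) = 0.039466.
z = (0.827671 − 0.720000)/0.039466 = 0.107671/0.039466 = 2.7282.
p-value = 2·P(Z > 2.728) ≈ 0.0064.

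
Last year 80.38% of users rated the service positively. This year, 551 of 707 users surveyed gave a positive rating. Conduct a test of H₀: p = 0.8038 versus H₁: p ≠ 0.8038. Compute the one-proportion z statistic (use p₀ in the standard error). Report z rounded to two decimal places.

z = -1.64

p̂ = 551/707 ≈ 0.7793.
SE = √(p₀(1−p₀)/n) = √(0.15771/707) = 0.0149.
z = (0.7793 − 0.8038)/0.0149 = -0.0245/0.0149 = -1.64.
p-value = 2·P(Z > 1.637) ≈ 0.1016.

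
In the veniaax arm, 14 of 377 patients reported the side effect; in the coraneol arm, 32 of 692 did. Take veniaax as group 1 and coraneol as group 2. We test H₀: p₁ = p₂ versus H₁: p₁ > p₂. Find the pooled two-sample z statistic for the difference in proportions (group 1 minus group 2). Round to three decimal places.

p̂₁ = 14/377 ≈ 0.03714, p̂₂ = 32/692 ≈ 0.04624.
Pooled p̂ = (14+32)/(377+692) = 46/1069 = 0.04303.
SE = √(p̂(1−p̂)(1/n₁+1/n₂)) = √(0.04303·0.95697·0.00409761) = √(0.000168736) = 0.01299.
z = (0.03714 − 0.04624)/0.01299 = -0.00910/0.01299 = -0.701.
p-value = P(Z > -0.701) ≈ 0.7584.

z = -0.701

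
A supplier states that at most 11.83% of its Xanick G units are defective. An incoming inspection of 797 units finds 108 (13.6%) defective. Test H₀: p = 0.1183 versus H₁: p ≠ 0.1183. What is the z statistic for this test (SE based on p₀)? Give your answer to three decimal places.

p̂ = 108/797 ≈ 0.13551.
SE = √(p₀(1−p₀)/n) = √(0.10431/797) = 0.01144.
z = (0.13551 − 0.1183)/0.01144 = 0.01721/0.01144 = 1.504.

z = 1.504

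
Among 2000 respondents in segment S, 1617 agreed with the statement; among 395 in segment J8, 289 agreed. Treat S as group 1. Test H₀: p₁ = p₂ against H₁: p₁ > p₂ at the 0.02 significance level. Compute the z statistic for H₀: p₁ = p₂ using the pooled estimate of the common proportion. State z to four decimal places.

p̂₁ = 1617/2000 = 0.808500, p̂₂ = 289/395 = 0.731646.
Pooled p̂ = (1617+289)/(2000+395) = 1906/2395 = 0.795825.
SE = √(0.162488 × 0.00303165) = 0.022195.
z = (0.808500 − 0.731646)/0.022195 = 0.076854/0.022195 = 3.4627.
p-value = P(Z > 3.463) ≈ 0.0003. With α = 0.02, reject H₀.

z = 3.4627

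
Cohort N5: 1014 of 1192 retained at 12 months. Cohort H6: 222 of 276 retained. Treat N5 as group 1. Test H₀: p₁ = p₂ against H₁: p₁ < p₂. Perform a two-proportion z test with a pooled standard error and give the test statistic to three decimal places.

p̂₁ = 1014/1192 ≈ 0.85067, p̂₂ = 222/276 ≈ 0.80435.
Pooled p̂ = (1014+222)/(1192+276) = 1236/1468 = 0.84196.
SE = √(p̂(1−p̂)(1/n₁+1/n₂)) = √(0.84196·0.15804·0.00446211) = √(0.000593738) = 0.02437.
z = (0.85067 − 0.80435)/0.02437 = 0.04632/0.02437 = 1.901.

z = 1.901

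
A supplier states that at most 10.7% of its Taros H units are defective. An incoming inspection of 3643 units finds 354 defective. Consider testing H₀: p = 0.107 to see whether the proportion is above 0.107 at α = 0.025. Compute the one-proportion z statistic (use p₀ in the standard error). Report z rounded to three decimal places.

p̂ = 354/3643 ≈ 0.097173.
Standard error under H₀: √(0.107×0.893/3643) = 0.005121.
z = (0.097173 − 0.107)/0.005121 = -0.009827/0.005121 = -1.919.
p-value = P(Z > -1.919) ≈ 0.9725; since p > α = 0.025, fail to reject H₀.

z = -1.919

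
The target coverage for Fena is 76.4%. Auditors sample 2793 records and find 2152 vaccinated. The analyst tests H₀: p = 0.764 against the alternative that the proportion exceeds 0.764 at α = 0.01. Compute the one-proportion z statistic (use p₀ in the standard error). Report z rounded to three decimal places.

z = 0.809

p̂ = 2152/2793 = 0.77050.
SE = √(p₀(1−p₀)/n) = √(0.1803/2793) = 0.00803.
z = (0.77050 − 0.764)/0.00803 = 0.00650/0.00803 = 0.809.
p-value = P(Z > 0.809) ≈ 0.2093; since p > α = 0.01, fail to reject H₀.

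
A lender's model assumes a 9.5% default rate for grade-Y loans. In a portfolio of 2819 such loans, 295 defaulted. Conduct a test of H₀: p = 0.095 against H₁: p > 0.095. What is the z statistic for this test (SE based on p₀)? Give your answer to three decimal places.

z = 1.747

p̂ = 295/2819 ≈ 0.104647.
Under H₀, SE = √(0.095·0.905/2819) = √(3.04984e-05) = 0.005523.
z = (0.104647 − 0.095)/0.005523 = 0.009647/0.005523 = 1.747.
p-value = P(Z > 1.747) ≈ 0.0403.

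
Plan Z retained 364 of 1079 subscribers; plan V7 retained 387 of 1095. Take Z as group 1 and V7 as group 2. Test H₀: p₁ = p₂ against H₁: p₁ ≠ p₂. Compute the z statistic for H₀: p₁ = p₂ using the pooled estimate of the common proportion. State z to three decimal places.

p̂₁ = 364/1079 ≈ 0.33735, p̂₂ = 387/1095 ≈ 0.35342.
Pooled p̂ = (364+387)/(1079+1095) = 751/2174 = 0.34545.
SE = √(0.226113 × 0.00184003) = 0.02040.
z = (0.33735 − 0.35342)/0.02040 = -0.01607/0.02040 = -0.788.
Two-sided p-value ≈ 2·Φ(−0.788) = 0.4306.

z = -0.788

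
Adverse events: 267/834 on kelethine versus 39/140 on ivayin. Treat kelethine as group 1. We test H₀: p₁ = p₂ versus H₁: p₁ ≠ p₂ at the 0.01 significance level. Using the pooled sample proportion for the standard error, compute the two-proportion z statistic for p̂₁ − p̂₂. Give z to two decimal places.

z = 0.98

p̂₁ = 267/834 = 0.3201, p̂₂ = 39/140 = 0.2786.
Pooled p̂ = (267+39)/(834+140) = 306/974 = 0.3142.
SE = √(0.215467 × 0.0083419) = 0.0424.
z = (0.3201 − 0.2786)/0.0424 = 0.0415/0.0424 = 0.98.
p-value = 2·P(Z > 0.981) ≈ 0.3268. With α = 0.01, fail to reject H₀.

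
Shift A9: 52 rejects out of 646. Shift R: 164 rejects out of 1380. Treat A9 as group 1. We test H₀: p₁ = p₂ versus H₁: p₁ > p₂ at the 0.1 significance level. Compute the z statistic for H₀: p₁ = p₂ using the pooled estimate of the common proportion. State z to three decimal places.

p̂₁ = 52/646 ≈ 0.08050, p̂₂ = 164/1380 ≈ 0.11884.
Pooled p̂ = (52+164)/(646+1380) = 216/2026 = 0.10661.
SE = √(p̂(1−p̂)(1/n₁+1/n₂)) = √(0.10661·0.89339·0.00227263) = √(0.000216462) = 0.01471.
z = (0.08050 − 0.11884)/0.01471 = -0.03834/0.01471 = -2.606.
p-value = P(Z > -2.606) ≈ 0.9954; since p > α = 0.1, fail to reject H₀.

z = -2.606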